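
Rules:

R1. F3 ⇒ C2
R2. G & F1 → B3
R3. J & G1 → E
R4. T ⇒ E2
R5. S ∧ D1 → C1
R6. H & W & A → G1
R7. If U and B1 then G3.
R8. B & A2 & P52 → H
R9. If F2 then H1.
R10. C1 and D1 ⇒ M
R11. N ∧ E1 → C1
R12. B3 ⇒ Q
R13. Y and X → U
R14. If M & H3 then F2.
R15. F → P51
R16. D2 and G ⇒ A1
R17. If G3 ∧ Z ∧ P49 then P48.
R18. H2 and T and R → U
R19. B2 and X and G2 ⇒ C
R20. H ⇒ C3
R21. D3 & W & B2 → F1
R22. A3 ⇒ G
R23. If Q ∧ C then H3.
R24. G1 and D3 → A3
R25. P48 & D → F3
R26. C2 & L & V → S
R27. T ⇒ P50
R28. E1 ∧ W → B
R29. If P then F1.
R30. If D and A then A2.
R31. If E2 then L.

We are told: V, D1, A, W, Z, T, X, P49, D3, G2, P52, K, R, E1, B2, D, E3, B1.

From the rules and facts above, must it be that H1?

Forward chaining from the given facts derives: E2, C, F1, P50, B, A2, L, H, C3, G1, A3, G, B3, Q, H3.
The only rule concluding H1 is R9, which needs F2; that is never established.

No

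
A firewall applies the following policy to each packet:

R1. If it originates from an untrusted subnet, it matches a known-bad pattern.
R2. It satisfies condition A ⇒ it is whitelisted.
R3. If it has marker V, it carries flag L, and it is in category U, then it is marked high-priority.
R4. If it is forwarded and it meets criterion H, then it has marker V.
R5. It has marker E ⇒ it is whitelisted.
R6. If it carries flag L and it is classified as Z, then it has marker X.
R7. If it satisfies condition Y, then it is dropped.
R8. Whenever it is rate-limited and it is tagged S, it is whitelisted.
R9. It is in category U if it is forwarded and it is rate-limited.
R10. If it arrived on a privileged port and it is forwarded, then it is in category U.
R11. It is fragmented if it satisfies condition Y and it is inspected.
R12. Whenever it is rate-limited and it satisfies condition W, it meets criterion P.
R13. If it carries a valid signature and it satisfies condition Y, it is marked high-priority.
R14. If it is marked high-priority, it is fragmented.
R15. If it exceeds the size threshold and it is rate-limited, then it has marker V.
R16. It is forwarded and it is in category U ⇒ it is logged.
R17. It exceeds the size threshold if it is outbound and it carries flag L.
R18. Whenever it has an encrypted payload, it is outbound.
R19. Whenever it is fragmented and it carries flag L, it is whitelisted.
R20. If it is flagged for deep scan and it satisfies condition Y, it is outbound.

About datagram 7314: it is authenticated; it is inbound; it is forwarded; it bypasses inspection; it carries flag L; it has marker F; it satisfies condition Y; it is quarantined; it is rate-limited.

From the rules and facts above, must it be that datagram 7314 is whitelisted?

No

Forward chaining from the given facts derives: is dropped, is in category U, is logged.
Rules concluding "it is whitelisted": R2 needs "it satisfies condition A"; R5 needs "it has marker E"; R8 needs "it is tagged S"; R19 needs "it is fragmented" — none of these are established.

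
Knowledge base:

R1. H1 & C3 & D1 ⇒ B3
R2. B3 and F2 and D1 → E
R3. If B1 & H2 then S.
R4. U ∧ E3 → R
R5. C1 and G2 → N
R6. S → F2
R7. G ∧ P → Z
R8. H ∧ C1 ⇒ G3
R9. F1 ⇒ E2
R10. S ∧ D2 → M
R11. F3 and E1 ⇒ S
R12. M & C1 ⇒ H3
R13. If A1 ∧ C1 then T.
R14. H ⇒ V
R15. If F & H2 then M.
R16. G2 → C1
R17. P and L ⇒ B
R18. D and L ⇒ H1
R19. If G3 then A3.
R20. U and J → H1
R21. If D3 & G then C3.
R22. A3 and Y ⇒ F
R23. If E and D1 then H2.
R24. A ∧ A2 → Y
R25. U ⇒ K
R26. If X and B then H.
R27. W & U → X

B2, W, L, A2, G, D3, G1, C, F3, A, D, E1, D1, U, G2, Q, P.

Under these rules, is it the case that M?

S  (by R11: F3, E1)
C1  (by R16: G2)
B  (by R17: P, L)
H1  (by R18: D, L)
C3  (by R21: D3, G)
Y  (by R24: A, A2)
X  (by R27: W, U)
B3  (by R1: H1, C3, D1)
F2  (by R6: S)
H  (by R26: X, B)
E  (by R2: B3, F2, D1)
G3  (by R8: H, C1)
A3  (by R19: G3)
F  (by R22: A3, Y)
H2  (by R23: E, D1)
M  (by R15: F, H2)

Yes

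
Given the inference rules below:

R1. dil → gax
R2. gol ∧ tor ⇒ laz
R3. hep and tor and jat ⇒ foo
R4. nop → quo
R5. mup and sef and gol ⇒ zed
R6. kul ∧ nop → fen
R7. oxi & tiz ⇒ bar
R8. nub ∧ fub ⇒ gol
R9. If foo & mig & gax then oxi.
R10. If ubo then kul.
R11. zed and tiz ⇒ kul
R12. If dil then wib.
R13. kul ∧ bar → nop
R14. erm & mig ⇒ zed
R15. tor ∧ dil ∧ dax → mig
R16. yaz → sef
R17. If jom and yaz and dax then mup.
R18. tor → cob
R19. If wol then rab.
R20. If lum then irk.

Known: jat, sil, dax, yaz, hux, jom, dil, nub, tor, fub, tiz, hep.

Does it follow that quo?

Yes

gax  (by R1: dil)
foo  (by R3: hep, tor, jat)
gol  (by R8: nub, fub)
mig  (by R15: tor, dil, dax)
sef  (by R16: yaz)
mup  (by R17: jom, yaz, dax)
zed  (by R5: mup, sef, gol)
oxi  (by R9: foo, mig, gax)
kul  (by R11: zed, tiz)
bar  (by R7: oxi, tiz)
nop  (by R13: kul, bar)
quo  (by R4: nop)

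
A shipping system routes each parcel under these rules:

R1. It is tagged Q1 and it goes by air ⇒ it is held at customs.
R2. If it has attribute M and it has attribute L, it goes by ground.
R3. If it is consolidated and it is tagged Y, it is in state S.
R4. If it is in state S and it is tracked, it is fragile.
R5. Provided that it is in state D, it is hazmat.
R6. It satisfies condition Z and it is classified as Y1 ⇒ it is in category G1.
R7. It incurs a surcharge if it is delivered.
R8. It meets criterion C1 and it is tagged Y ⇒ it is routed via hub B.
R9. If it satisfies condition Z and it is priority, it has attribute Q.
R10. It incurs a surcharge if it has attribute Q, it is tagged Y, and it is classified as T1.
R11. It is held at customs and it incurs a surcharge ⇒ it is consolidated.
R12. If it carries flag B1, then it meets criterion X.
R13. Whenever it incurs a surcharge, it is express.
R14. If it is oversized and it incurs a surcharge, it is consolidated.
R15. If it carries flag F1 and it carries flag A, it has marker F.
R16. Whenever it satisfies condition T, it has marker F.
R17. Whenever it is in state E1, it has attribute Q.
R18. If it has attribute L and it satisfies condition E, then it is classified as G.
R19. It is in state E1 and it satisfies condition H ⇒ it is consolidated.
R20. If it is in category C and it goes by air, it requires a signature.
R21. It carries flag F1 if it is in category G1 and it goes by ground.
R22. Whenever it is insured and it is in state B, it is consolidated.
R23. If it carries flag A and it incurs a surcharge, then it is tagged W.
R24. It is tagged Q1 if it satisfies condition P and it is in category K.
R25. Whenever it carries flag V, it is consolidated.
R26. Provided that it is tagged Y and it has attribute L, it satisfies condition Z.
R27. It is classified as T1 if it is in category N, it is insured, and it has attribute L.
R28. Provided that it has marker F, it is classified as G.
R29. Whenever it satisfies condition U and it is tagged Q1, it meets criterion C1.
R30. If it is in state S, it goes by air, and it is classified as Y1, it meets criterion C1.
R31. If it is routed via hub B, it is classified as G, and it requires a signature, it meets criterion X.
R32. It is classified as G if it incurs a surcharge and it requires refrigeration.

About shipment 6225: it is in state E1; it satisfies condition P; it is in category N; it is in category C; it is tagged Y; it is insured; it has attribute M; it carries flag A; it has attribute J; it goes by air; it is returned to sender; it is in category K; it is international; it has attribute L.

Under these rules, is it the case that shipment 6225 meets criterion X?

Forward chaining from the given facts derives: goes by ground, has attribute Q, requires a signature, is tagged Q1, satisfies condition Z, is classified as T1, is held at customs, incurs a surcharge, is consolidated, is express, is tagged W, is in state S.
Rules concluding "it meets criterion X": R12 needs "it carries flag B1"; R31 needs "it is routed via hub B" — none of these are established.

No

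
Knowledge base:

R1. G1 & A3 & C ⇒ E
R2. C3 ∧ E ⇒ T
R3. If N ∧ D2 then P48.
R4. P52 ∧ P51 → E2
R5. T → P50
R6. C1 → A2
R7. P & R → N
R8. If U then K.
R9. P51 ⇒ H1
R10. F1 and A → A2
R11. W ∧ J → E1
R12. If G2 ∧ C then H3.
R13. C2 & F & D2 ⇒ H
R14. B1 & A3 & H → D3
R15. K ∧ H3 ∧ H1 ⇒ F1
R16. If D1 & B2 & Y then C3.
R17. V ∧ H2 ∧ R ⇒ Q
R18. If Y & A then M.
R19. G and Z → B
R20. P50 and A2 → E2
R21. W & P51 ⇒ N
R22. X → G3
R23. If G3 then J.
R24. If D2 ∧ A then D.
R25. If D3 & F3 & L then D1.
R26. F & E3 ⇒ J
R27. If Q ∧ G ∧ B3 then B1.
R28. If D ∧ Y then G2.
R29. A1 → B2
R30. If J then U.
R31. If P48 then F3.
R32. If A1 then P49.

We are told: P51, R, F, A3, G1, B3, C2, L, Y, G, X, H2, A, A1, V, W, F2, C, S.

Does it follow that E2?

Forward chaining from the given facts derives: E, H1, Q, M, N, G3, J, B1, B2, U, P49, K, E1.
Rules concluding E2: R4 needs P52; R20 needs P50 — none of these are established.

No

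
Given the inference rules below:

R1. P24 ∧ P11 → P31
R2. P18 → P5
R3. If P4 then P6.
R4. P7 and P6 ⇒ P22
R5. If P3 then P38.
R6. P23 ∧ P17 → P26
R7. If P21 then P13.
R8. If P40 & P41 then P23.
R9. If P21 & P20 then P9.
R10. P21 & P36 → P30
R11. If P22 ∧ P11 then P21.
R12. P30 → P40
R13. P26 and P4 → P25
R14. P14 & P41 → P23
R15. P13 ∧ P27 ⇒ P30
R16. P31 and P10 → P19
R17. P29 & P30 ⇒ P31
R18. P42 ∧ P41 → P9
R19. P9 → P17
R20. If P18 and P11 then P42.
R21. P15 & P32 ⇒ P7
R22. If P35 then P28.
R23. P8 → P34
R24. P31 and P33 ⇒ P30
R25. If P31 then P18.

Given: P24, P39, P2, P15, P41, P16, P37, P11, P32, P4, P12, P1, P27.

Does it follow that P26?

P31  (by R1: P24, P11)
P6  (by R3: P4)
P7  (by R21: P15, P32)
P18  (by R25: P31)
P22  (by R4: P7, P6)
P21  (by R11: P22, P11)
P42  (by R20: P18, P11)
P13  (by R7: P21)
P30  (by R15: P13, P27)
P9  (by R18: P42, P41)
P17  (by R19: P9)
P40  (by R12: P30)
P23  (by R8: P40, P41)
P26  (by R6: P23, P17)

Yes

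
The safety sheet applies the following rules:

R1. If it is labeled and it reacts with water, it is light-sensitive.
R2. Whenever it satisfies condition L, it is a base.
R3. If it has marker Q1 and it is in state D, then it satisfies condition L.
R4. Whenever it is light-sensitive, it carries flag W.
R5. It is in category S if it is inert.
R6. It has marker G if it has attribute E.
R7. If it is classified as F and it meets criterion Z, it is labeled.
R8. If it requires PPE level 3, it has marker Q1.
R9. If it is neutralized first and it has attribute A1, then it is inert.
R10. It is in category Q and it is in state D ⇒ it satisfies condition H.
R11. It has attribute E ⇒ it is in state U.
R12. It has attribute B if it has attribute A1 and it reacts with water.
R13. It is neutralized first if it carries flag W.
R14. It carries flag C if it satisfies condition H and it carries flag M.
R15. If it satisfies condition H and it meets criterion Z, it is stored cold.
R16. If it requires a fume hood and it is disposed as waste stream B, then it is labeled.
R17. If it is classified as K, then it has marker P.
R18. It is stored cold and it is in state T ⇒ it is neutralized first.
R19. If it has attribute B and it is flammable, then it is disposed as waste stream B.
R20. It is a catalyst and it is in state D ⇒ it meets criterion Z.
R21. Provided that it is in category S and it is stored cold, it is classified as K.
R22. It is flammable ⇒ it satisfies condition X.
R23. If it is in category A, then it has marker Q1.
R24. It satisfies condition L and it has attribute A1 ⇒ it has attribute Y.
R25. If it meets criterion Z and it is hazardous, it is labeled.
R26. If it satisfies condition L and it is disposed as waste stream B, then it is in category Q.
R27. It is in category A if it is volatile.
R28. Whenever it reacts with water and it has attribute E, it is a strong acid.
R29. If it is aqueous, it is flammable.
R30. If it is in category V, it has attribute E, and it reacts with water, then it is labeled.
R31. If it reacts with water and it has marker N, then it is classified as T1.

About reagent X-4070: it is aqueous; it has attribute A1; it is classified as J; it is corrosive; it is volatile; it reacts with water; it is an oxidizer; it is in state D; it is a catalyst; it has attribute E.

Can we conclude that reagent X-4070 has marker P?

Forward chaining from the given facts derives: has marker G, is in state U, has attribute B, meets criterion Z, is in category A, is a strong acid, is flammable, is disposed as waste stream B, satisfies condition X, has marker Q1, satisfies condition L, has attribute Y, is in category Q, is a base, satisfies condition H, is stored cold.
The only rule concluding "it has marker P" is R17, which needs "it is classified as K"; that is never established.

No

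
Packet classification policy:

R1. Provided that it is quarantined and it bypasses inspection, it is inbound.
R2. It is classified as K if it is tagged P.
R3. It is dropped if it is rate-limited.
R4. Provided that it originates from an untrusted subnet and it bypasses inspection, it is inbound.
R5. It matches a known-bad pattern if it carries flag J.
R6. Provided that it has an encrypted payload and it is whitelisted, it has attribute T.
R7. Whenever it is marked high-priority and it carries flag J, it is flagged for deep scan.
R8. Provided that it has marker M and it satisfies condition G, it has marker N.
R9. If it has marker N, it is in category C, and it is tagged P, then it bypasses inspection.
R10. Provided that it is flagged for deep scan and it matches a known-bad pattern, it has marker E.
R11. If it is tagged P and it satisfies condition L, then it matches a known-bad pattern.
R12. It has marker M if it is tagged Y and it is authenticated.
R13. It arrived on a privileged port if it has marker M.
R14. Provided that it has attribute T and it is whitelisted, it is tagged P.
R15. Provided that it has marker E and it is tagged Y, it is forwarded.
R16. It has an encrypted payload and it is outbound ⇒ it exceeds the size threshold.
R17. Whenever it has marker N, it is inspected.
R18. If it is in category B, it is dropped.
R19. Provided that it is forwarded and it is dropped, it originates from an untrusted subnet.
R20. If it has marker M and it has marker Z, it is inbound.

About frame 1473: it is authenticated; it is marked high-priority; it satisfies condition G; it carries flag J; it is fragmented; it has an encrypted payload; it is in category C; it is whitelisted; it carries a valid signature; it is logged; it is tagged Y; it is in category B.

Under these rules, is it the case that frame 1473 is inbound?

Yes

By R5 (it carries flag J): it matches a known-bad pattern.
By R6 (it has an encrypted payload, it is whitelisted): it has attribute T.
By R7 (it is marked high-priority, it carries flag J): it is flagged for deep scan.
By R10 (it is flagged for deep scan, it matches a known-bad pattern): it has marker E.
By R12 (it is tagged Y, it is authenticated): it has marker M.
By R14 (it has attribute T, it is whitelisted): it is tagged P.
By R15 (it has marker E, it is tagged Y): it is forwarded.
By R18 (it is in category B): it is dropped.
By R19 (it is forwarded, it is dropped): it originates from an untrusted subnet.
By R8 (it has marker M, it satisfies condition G): it has marker N.
By R9 (it has marker N, it is in category C, it is tagged P): it bypasses inspection.
By R4 (it originates from an untrusted subnet, it bypasses inspection): it is inbound.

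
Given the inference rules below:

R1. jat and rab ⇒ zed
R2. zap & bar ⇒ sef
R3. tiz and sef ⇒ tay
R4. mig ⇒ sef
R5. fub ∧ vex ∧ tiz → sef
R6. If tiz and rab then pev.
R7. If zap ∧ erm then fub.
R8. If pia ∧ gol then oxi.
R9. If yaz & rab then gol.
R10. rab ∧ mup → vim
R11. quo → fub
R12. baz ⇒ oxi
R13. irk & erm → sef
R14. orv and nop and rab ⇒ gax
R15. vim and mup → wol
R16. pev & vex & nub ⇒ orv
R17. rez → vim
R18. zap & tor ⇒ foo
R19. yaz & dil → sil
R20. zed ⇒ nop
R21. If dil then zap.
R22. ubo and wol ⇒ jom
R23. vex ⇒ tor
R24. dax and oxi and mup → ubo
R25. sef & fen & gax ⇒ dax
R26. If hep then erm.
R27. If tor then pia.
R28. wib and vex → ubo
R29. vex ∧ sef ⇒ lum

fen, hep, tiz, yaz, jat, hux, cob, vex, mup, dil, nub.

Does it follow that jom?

No

Forward chaining from the given facts derives: sil, zap, tor, erm, pia, fub, foo, sef, lum, tay.
The only rule concluding jom is R22, which needs ubo; that is never established.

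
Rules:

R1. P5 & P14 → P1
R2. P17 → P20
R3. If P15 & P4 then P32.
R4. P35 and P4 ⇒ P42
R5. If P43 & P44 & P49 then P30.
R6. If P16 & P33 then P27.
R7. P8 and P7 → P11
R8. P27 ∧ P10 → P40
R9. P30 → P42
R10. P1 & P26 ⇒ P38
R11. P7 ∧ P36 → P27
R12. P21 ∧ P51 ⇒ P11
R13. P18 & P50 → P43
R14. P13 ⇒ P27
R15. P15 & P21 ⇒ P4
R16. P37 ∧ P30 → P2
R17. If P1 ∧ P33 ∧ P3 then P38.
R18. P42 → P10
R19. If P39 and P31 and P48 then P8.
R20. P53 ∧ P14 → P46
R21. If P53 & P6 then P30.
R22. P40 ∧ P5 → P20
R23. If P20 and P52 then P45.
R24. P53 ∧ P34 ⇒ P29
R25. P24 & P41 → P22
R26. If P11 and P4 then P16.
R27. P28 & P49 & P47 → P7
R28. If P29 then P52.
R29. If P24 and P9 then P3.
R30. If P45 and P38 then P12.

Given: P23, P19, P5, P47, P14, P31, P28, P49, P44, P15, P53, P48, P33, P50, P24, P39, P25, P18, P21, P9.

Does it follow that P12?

Forward chaining from the given facts derives: P1, P43, P4, P8, P46, P7, P3, P32, P30, P11, P42, P38, P10, P16, P27, P40, P20.
The only rule concluding P12 is R30, which needs P45; that is never established.

No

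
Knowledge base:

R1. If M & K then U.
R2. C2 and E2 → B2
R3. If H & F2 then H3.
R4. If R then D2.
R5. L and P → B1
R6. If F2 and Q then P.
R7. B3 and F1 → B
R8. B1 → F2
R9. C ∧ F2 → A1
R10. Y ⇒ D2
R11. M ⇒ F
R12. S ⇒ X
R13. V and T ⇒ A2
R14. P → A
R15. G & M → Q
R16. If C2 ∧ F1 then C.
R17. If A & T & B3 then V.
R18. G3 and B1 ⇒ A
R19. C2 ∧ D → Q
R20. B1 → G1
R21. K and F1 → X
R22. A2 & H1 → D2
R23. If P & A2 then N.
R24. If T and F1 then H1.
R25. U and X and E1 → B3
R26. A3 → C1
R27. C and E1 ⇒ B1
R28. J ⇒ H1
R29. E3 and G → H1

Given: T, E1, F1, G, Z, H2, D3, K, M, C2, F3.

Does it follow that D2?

U  (by R1: M, K)
Q  (by R15: G, M)
C  (by R16: C2, F1)
X  (by R21: K, F1)
H1  (by R24: T, F1)
B3  (by R25: U, X, E1)
B1  (by R27: C, E1)
F2  (by R8: B1)
P  (by R6: F2, Q)
A  (by R14: P)
V  (by R17: A, T, B3)
A2  (by R13: V, T)
D2  (by R22: A2, H1)

Yes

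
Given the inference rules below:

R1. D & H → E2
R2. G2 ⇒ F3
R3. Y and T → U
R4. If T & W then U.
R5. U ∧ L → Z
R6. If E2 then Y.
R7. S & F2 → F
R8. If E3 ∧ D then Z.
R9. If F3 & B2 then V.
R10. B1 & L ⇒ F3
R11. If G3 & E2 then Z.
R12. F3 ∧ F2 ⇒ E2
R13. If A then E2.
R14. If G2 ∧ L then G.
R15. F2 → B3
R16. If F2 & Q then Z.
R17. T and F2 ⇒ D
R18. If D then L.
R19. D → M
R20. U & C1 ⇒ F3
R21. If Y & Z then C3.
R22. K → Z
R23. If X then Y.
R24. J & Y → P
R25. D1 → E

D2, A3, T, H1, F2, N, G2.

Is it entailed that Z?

F3  (by R2: G2)
E2  (by R12: F3, F2)
D  (by R17: T, F2)
L  (by R18: D)
Y  (by R6: E2)
U  (by R3: Y, T)
Z  (by R5: U, L)

Yes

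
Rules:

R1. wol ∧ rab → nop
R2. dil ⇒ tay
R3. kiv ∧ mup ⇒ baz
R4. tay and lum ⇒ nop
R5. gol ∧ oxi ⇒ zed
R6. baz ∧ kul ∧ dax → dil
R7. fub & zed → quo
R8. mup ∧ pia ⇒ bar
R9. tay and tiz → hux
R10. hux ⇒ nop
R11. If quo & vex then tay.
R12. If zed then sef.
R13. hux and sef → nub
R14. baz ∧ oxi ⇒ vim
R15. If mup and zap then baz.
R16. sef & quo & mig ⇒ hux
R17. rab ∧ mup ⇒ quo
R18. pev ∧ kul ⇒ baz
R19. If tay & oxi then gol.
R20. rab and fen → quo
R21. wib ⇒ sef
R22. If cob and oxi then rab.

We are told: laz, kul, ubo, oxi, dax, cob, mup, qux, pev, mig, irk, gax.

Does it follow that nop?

Yes

baz  (by R18: pev, kul)
rab  (by R22: cob, oxi)
dil  (by R6: baz, kul, dax)
quo  (by R17: rab, mup)
tay  (by R2: dil)
gol  (by R19: tay, oxi)
zed  (by R5: gol, oxi)
sef  (by R12: zed)
hux  (by R16: sef, quo, mig)
nop  (by R10: hux)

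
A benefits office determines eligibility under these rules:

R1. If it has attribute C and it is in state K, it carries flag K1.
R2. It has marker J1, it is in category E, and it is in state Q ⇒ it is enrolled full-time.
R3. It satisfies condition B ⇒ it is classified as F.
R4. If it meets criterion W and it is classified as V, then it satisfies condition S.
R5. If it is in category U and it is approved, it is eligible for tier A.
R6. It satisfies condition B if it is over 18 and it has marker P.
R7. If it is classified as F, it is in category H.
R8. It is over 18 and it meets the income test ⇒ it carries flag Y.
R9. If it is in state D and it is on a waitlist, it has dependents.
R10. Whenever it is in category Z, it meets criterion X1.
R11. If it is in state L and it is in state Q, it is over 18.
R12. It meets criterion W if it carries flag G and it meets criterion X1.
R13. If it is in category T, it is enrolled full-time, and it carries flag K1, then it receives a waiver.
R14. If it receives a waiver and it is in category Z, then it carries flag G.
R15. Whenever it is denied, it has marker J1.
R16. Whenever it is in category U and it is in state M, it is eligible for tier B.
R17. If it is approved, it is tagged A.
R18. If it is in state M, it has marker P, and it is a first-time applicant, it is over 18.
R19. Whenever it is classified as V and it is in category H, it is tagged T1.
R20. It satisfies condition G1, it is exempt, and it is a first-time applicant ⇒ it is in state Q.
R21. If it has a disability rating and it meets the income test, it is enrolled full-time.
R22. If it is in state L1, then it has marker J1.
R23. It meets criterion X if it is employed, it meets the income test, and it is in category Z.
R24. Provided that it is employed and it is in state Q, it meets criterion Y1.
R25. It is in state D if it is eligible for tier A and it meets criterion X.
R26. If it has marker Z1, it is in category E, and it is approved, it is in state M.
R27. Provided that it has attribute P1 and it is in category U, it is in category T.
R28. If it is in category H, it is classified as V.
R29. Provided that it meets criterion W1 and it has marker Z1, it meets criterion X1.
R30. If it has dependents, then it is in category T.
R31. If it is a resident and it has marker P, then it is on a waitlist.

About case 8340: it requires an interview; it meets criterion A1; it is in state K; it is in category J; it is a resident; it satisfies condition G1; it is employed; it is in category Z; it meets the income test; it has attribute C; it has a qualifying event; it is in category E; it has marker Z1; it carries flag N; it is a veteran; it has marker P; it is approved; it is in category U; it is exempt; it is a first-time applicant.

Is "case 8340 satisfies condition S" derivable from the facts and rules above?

Forward chaining from the given facts derives: carries flag K1, is eligible for tier A, meets criterion X1, is tagged A, is in state Q, meets criterion X, meets criterion Y1, is in state D, is in state M, is on a waitlist, has dependents, is eligible for tier B, is over 18, is in category T, satisfies condition B, carries flag Y, is classified as F, is in category H, is classified as V, is tagged T1.
The only rule concluding "it satisfies condition S" is R4, which needs "it meets criterion W"; that is never established.

No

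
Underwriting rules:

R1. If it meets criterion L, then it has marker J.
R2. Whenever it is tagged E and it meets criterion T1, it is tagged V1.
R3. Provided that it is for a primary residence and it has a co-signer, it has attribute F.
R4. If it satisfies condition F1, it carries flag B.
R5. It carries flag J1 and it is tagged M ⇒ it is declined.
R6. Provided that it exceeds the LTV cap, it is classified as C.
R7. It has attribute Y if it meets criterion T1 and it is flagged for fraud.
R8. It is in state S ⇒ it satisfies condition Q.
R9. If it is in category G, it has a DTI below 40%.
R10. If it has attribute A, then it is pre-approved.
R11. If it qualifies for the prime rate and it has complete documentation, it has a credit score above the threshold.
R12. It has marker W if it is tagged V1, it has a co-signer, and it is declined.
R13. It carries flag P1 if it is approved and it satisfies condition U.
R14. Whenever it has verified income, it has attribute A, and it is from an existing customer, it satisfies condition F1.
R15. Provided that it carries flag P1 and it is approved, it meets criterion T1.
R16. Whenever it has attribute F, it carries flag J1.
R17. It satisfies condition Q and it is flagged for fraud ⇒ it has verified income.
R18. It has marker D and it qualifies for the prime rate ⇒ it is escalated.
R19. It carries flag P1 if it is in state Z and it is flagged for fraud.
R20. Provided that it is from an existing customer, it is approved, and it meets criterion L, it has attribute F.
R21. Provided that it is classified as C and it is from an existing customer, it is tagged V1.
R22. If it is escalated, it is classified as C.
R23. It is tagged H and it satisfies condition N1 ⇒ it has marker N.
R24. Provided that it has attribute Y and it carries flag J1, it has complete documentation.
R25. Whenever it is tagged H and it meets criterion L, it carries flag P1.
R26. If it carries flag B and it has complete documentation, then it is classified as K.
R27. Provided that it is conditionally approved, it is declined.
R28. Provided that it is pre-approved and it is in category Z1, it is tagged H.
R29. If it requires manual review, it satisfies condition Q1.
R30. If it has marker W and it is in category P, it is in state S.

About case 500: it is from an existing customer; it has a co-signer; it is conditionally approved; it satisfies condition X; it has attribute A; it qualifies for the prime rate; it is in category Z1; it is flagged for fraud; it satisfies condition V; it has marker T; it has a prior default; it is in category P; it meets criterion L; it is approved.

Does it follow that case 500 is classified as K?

Forward chaining from the given facts derives: has marker J, is pre-approved, has attribute F, is declined, is tagged H, carries flag J1, carries flag P1, meets criterion T1, has attribute Y, has complete documentation, has a credit score above the threshold.
The only rule concluding "it is classified as K" is R26, which needs "it carries flag B"; that is never established.

No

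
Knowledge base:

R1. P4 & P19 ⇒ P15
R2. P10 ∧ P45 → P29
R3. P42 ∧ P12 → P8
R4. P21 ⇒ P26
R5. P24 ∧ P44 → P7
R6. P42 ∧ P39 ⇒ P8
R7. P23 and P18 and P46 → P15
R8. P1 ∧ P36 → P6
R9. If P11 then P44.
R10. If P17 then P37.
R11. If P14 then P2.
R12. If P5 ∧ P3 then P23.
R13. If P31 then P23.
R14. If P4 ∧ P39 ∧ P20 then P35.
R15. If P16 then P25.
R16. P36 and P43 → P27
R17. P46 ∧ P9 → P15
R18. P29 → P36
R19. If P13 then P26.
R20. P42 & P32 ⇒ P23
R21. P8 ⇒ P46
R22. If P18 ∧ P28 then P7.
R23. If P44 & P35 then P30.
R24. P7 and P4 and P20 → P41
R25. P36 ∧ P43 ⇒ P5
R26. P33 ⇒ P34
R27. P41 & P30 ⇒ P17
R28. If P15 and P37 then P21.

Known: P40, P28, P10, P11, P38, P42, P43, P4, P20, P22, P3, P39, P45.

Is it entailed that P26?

No

Forward chaining from the given facts derives: P29, P8, P44, P35, P36, P46, P30, P5, P23, P27.
Rules concluding P26: R4 needs P21; R19 needs P13 — none of these are established.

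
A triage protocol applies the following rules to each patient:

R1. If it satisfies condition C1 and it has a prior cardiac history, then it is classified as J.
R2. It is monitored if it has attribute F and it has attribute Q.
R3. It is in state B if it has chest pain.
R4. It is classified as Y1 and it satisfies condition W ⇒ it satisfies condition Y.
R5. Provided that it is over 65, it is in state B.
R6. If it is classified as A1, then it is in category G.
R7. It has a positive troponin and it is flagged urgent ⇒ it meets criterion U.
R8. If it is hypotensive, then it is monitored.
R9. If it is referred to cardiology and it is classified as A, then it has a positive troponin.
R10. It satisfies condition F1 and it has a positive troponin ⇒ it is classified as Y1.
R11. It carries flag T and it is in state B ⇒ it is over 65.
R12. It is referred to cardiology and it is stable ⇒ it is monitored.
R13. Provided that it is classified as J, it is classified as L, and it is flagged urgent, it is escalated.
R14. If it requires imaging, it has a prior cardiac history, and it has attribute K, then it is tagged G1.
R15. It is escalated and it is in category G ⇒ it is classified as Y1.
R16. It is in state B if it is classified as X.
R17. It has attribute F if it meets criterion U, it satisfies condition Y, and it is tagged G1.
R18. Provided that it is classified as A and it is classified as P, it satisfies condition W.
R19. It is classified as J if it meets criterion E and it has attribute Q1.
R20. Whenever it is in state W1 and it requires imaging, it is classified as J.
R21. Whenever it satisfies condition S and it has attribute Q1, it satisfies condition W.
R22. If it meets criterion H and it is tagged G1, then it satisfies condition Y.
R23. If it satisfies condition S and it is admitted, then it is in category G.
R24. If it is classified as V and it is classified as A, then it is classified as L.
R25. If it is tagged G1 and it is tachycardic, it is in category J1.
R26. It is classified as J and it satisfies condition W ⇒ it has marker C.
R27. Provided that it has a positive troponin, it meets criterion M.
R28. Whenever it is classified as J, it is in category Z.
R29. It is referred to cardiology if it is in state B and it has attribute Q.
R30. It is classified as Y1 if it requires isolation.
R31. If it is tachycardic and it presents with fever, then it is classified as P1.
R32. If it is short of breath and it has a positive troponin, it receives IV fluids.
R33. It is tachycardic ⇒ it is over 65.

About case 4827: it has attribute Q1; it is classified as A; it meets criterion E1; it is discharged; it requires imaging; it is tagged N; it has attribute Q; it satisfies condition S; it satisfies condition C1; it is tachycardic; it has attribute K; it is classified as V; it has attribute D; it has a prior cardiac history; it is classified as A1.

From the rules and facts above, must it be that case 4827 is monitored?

No

Forward chaining from the given facts derives: is classified as J, is in category G, is tagged G1, satisfies condition W, is classified as L, is in category J1, has marker C, is in category Z, is over 65, is in state B, is referred to cardiology, has a positive troponin, meets criterion M.
Rules concluding "it is monitored": R2 needs "it has attribute F"; R8 needs "it is hypotensive"; R12 needs "it is stable" — none of these are established.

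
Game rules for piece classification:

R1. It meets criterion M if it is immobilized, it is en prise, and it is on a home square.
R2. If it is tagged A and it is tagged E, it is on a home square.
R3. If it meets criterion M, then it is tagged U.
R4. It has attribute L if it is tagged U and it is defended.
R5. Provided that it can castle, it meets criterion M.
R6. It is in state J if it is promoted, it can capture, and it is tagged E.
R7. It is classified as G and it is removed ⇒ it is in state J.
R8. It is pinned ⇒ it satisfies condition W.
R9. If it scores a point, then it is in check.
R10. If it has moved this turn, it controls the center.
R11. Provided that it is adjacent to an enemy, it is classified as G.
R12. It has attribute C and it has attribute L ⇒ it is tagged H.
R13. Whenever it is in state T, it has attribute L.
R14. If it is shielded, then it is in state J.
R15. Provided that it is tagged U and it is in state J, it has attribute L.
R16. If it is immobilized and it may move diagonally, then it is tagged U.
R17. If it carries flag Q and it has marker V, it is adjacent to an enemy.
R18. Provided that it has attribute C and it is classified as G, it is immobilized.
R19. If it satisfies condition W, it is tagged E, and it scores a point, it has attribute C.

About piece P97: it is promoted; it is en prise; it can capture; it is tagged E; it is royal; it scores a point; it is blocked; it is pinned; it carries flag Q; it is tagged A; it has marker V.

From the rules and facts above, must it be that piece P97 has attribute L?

By R2 (it is tagged A, it is tagged E): it is on a home square.
By R6 (it is promoted, it can capture, it is tagged E): it is in state J.
By R8 (it is pinned): it satisfies condition W.
By R17 (it carries flag Q, it has marker V): it is adjacent to an enemy.
By R19 (it satisfies condition W, it is tagged E, it scores a point): it has attribute C.
By R11 (it is adjacent to an enemy): it is classified as G.
By R18 (it has attribute C, it is classified as G): it is immobilized.
By R1 (it is immobilized, it is en prise, it is on a home square): it meets criterion M.
By R3 (it meets criterion M): it is tagged U.
By R15 (it is tagged U, it is in state J): it has attribute L.

Yes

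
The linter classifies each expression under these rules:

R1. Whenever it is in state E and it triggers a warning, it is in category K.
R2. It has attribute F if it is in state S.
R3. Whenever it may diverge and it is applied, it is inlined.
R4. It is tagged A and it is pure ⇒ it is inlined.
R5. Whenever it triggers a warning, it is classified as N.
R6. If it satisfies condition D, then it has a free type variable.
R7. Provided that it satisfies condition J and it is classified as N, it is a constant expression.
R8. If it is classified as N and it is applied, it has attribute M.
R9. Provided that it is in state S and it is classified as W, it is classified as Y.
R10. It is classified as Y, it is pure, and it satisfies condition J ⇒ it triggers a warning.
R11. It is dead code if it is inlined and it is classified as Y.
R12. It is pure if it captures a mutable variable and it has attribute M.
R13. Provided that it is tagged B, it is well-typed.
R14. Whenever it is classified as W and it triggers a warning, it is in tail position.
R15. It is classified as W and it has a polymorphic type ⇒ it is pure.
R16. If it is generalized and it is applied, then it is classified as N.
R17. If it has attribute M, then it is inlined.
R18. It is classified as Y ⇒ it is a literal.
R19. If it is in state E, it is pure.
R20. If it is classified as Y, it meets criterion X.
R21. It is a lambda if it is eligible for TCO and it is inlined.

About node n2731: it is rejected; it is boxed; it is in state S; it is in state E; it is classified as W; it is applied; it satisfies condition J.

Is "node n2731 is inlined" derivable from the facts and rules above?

Yes

By R9 (it is in state S, it is classified as W): it is classified as Y.
By R19 (it is in state E): it is pure.
By R10 (it is classified as Y, it is pure, it satisfies condition J): it triggers a warning.
By R5 (it triggers a warning): it is classified as N.
By R8 (it is classified as N, it is applied): it has attribute M.
By R17 (it has attribute M): it is inlined.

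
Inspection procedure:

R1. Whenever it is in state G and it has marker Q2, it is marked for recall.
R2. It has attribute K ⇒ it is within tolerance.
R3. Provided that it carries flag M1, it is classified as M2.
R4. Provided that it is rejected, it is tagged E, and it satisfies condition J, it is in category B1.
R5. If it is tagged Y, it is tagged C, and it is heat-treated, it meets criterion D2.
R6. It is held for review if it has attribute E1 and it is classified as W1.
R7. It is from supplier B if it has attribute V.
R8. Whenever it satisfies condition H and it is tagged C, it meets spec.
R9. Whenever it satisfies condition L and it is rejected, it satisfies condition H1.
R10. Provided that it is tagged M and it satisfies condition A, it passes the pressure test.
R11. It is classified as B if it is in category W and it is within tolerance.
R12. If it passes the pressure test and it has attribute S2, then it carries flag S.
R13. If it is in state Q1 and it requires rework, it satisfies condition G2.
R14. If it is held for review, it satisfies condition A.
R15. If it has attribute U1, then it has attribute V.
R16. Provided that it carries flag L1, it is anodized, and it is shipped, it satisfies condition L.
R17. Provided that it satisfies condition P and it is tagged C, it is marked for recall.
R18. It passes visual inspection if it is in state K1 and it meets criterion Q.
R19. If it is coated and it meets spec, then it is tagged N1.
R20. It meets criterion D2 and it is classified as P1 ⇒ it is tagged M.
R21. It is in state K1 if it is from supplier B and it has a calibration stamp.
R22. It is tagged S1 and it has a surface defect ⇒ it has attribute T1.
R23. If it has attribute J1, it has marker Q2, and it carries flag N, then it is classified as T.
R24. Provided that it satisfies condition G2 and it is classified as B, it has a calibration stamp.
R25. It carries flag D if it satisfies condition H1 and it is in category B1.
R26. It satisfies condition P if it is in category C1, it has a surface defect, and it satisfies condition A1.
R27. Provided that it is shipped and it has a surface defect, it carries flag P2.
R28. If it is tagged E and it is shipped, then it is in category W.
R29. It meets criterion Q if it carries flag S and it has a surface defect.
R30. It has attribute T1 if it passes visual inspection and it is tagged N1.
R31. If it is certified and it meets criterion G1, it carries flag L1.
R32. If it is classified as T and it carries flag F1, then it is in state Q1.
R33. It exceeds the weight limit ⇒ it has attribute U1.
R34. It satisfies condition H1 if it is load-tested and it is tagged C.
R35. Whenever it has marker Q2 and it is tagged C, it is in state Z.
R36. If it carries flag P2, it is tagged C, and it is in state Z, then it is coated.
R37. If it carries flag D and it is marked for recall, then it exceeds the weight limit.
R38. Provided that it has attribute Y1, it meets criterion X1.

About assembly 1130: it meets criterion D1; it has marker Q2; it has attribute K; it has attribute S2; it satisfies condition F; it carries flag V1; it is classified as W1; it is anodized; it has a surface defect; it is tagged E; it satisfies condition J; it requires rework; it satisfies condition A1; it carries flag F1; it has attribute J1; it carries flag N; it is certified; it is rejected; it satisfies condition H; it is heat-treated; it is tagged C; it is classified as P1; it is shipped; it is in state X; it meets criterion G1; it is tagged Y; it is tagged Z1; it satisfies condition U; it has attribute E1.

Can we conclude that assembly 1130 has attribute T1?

No

Forward chaining from the given facts derives: is within tolerance, is in category B1, meets criterion D2, is held for review, meets spec, satisfies condition A, is tagged M, is classified as T, carries flag P2, is in category W, carries flag L1, is in state Q1, is in state Z, is coated, passes the pressure test, is classified as B, carries flag S, satisfies condition G2, satisfies condition L, is tagged N1, has a calibration stamp, meets criterion Q, satisfies condition H1, carries flag D.
Rules concluding "it has attribute T1": R22 needs "it is tagged S1"; R30 needs "it passes visual inspection" — none of these are established.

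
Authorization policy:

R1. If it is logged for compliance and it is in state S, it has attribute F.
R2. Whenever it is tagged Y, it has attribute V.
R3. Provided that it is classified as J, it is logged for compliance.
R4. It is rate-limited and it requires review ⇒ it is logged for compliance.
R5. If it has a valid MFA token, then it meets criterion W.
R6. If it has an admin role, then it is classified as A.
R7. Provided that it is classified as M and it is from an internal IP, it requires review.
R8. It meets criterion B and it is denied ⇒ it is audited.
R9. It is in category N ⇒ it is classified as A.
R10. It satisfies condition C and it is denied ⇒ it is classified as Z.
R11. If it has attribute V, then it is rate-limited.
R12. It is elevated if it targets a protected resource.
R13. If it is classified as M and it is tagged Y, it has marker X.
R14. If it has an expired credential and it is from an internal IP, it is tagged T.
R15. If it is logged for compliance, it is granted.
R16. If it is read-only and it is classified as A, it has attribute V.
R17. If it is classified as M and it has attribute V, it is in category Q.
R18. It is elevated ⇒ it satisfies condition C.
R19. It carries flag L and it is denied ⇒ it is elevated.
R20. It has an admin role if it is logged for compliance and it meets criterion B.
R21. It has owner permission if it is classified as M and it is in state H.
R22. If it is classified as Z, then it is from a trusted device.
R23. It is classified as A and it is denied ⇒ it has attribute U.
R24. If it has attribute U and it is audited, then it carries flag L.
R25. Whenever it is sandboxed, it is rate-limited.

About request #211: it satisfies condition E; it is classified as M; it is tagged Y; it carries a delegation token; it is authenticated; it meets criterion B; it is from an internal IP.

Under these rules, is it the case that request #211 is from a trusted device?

Forward chaining from the given facts derives: has attribute V, requires review, is rate-limited, has marker X, is in category Q, is logged for compliance, is granted, has an admin role, is classified as A.
The only rule concluding "it is from a trusted device" is R22, which needs "it is classified as Z"; that is never established.

No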